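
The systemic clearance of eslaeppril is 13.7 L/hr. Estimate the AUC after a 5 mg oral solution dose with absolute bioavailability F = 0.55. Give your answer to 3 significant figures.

AUC = 0.201 mg/L·hr

AUC_0→∞ = F × Dose / CL
        = 0.55 × 5 / 13.7 = 0.20073 mg/L·hr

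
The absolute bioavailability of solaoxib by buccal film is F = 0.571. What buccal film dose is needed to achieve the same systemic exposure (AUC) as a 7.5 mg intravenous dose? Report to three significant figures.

For equal systemic exposure: F × D_ev = D_iv
D_ev = D_iv / F = 7.5 / 0.571 = 13.1349 mg

D_buccal = 13.1 mg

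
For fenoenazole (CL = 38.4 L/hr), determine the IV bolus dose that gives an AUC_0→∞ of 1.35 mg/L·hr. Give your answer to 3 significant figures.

Dose = 51.8 mg

Dose_iv = CL × AUC_0→∞
     = 38.4 × 1.35 = 51.84 mg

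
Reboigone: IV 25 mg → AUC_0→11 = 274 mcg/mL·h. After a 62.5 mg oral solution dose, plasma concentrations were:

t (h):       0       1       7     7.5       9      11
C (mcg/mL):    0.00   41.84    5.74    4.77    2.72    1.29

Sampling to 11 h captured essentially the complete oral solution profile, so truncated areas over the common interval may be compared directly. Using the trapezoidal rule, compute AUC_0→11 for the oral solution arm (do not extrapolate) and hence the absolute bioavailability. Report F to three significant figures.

Trapezoidal AUC_0→11 (oral solution):
  [0→1]: (0.00+41.84)/2 × 1 = 20.92
  [1→7]: (41.84+5.74)/2 × 6 = 142.74
  [7→7.5]: (5.74+4.77)/2 × 0.5 = 2.6275
  [7.5→9]: (4.77+2.72)/2 × 1.5 = 5.6175
  [9→11]: (2.72+1.29)/2 × 2 = 4.01
  Sum = 175.915 mcg/mL·h
F = (AUC_ev/D_ev)/(AUC_iv/D_iv) = (175.915/62.5)/(274/25) = 2.81464/10.96 = 0.2568

F = 0.257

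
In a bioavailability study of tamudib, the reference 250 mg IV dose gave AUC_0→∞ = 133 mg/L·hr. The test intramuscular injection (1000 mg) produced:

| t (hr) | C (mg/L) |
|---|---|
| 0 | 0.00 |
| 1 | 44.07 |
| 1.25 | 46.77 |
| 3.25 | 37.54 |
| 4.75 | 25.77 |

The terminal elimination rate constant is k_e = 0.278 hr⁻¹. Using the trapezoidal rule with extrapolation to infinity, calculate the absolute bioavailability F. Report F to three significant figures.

F = 0.485

Trapezoidal AUC_0→4.75 (intramuscular injection):
  [0→1]: (0.00+44.07)/2 × 1 = 22.035
  [1→1.25]: (44.07+46.77)/2 × 0.25 = 11.355
  [1.25→3.25]: (46.77+37.54)/2 × 2 = 84.31
  [3.25→4.75]: (37.54+25.77)/2 × 1.5 = 47.4825
  Sum = 165.1825 mg/L·hr
Tail: C_last/k_e = 25.77/0.278 = 92.698
AUC_0→∞ (intramuscular injection) = 165.1825 + 92.698 = 257.8805 mg/L·hr
F = (AUC_ev/D_ev)/(AUC_iv/D_iv) = (257.8805/1000)/(133/250) = 0.2578805/0.532 = 0.4847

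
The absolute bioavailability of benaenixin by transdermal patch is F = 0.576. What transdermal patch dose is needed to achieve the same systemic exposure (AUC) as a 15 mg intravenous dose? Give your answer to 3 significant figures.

For equal systemic exposure: F × D_ev = D_iv
D_ev = D_iv / F = 15 / 0.576 = 26.0417 mg

D_transdermal = 26.0 mg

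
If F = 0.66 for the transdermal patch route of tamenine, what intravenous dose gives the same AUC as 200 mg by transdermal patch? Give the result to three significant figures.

Systemic exposure from an extravascular dose = F × D_ev, so the equivalent IV dose is F × D_ev.
D_iv = F × D_ev = 0.66 × 200 = 132 mg

D_iv = 132 mg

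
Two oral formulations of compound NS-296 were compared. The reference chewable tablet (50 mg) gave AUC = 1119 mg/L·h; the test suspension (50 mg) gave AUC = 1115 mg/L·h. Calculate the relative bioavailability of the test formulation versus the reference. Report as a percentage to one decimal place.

F_rel = (AUC_test/D_test) / (AUC_ref/D_ref)
      = (1115/50) / (1119/50)
      = 22.3 / 22.38 = 0.9964 = 99.64%

F_rel = 99.6%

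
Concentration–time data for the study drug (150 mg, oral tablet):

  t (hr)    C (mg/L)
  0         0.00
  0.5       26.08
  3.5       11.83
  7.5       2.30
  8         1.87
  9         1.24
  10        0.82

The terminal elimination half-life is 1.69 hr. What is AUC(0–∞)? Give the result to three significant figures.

AUC = 97.3 mg/L·hr

Trapezoidal AUC_0→10:
  [0→0.5]: (0.00+26.08)/2 × 0.5 = 6.52
  [0.5→3.5]: (26.08+11.83)/2 × 3 = 56.865
  [3.5→7.5]: (11.83+2.30)/2 × 4 = 28.26
  [7.5→8]: (2.30+1.87)/2 × 0.5 = 1.0425
  [8→9]: (1.87+1.24)/2 × 1 = 1.555
  [9→10]: (1.24+0.82)/2 × 1 = 1.03
  Sum = 95.2725 mg/L·hr
k_e = ln2 / t½ = 0.693147 / 1.69 = 0.4101 hr^-1
Extrapolated tail: C_last / k_e = 0.82 / 0.4101 = 2.000
AUC_0→∞ = 95.2725 + 2.000 = 97.2725 mg/L·hr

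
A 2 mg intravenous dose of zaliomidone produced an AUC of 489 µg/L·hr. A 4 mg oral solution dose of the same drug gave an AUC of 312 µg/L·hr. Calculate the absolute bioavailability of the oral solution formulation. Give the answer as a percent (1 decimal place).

F = 31.9%

F = (AUC_ev / D_ev) / (AUC_iv / D_iv)
  = (312/4) / (489/2)
  = 78 / 244.5 = 0.3190
  = 31.90%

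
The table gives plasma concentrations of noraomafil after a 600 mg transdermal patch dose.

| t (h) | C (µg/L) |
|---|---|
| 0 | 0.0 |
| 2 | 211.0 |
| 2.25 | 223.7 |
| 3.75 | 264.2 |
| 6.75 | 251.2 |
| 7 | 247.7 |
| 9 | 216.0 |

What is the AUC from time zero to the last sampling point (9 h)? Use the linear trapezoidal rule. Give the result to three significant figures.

Trapezoidal AUC_0→9:
  [0→2]: (0.0+211.0)/2 × 2 = 211.0
  [2→2.25]: (211.0+223.7)/2 × 0.25 = 54.3375
  [2.25→3.75]: (223.7+264.2)/2 × 1.5 = 365.925
  [3.75→6.75]: (264.2+251.2)/2 × 3 = 773.1
  [6.75→7]: (251.2+247.7)/2 × 0.25 = 62.3625
  [7→9]: (247.7+216.0)/2 × 2 = 463.7
  Sum = 1930.425 µg/L·h

AUC = 1930 µg/L·h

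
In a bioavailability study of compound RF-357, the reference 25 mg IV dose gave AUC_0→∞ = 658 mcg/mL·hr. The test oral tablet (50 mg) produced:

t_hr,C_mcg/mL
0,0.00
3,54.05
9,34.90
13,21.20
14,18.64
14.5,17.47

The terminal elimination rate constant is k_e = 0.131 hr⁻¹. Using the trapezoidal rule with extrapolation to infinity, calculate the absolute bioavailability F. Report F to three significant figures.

Trapezoidal AUC_0→14.5 (oral tablet):
  [0→3]: (0.00+54.05)/2 × 3 = 81.075
  [3→9]: (54.05+34.90)/2 × 6 = 266.85
  [9→13]: (34.90+21.20)/2 × 4 = 112.2
  [13→14]: (21.20+18.64)/2 × 1 = 19.92
  [14→14.5]: (18.64+17.47)/2 × 0.5 = 9.0275
  Sum = 489.0725 mcg/mL·hr
Tail: C_last/k_e = 17.47/0.131 = 133.359
AUC_0→∞ (oral tablet) = 489.0725 + 133.359 = 622.4315 mcg/mL·hr
F = (AUC_ev/D_ev)/(AUC_iv/D_iv) = (622.4315/50)/(658/25) = 12.44863/26.32 = 0.4730

F = 0.473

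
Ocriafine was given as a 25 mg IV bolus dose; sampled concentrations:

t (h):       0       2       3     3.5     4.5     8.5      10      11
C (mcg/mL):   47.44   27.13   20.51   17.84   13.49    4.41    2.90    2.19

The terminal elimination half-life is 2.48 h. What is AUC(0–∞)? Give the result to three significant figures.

Trapezoidal AUC_0→11:
  [0→2]: (47.44+27.13)/2 × 2 = 74.57
  [2→3]: (27.13+20.51)/2 × 1 = 23.82
  [3→3.5]: (20.51+17.84)/2 × 0.5 = 9.5875
  [3.5→4.5]: (17.84+13.49)/2 × 1 = 15.665
  [4.5→8.5]: (13.49+4.41)/2 × 4 = 35.8
  [8.5→10]: (4.41+2.90)/2 × 1.5 = 5.4825
  [10→11]: (2.90+2.19)/2 × 1 = 2.545
  Sum = 167.47 mcg/mL·h
k_e = ln2 / t½ = 0.693147 / 2.48 = 0.2795 h^-1
Extrapolated tail: C_last / k_e = 2.19 / 0.2795 = 7.835
AUC_0→∞ = 167.47 + 7.835 = 175.305 mcg/mL·h

AUC = 175 mcg/mL·h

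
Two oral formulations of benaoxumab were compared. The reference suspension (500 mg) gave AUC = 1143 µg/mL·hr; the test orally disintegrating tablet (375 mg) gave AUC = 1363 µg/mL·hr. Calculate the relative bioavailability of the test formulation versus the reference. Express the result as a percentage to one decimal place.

F_rel = 159.0%

F_rel = (AUC_test/D_test) / (AUC_ref/D_ref)
      = (1363/375) / (1143/500)
      = 3.63467 / 2.286 = 1.5900 = 159.00%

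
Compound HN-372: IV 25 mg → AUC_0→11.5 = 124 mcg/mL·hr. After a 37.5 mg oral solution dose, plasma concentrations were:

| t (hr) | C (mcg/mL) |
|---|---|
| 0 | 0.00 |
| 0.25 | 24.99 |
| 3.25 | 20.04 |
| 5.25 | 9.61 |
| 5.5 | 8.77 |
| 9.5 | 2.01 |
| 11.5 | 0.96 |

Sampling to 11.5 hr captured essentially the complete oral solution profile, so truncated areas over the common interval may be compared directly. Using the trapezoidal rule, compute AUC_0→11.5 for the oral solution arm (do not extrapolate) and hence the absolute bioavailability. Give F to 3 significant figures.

Trapezoidal AUC_0→11.5 (oral solution):
  [0→0.25]: (0.00+24.99)/2 × 0.25 = 3.12375
  [0.25→3.25]: (24.99+20.04)/2 × 3 = 67.545
  [3.25→5.25]: (20.04+9.61)/2 × 2 = 29.65
  [5.25→5.5]: (9.61+8.77)/2 × 0.25 = 2.2975
  [5.5→9.5]: (8.77+2.01)/2 × 4 = 21.56
  [9.5→11.5]: (2.01+0.96)/2 × 2 = 2.97
  Sum = 127.14625 mcg/mL·hr
F = (AUC_ev/D_ev)/(AUC_iv/D_iv) = (127.14625/37.5)/(124/25) = 3.39057/4.96 = 0.6836

F = 0.684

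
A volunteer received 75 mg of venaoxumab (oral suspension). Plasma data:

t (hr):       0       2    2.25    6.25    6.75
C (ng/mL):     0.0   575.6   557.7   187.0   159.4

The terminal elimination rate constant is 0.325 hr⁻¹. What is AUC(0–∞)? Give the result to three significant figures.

AUC = 2780 ng/mL·hr

Trapezoidal AUC_0→6.75:
  [0→2]: (0.0+575.6)/2 × 2 = 575.6
  [2→2.25]: (575.6+557.7)/2 × 0.25 = 141.6625
  [2.25→6.25]: (557.7+187.0)/2 × 4 = 1489.4
  [6.25→6.75]: (187.0+159.4)/2 × 0.5 = 86.6
  Sum = 2293.2625 ng/mL·hr
Extrapolated tail: C_last / k_e = 159.4 / 0.325 = 490.462
AUC_0→∞ = 2293.2625 + 490.462 = 2783.7245 ng/mL·hr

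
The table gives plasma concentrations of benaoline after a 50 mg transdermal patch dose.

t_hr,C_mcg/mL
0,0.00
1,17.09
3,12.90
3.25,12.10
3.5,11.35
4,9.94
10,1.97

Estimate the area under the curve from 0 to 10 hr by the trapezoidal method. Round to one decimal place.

Trapezoidal AUC_0→10:
  [0→1]: (0.00+17.09)/2 × 1 = 8.545
  [1→3]: (17.09+12.90)/2 × 2 = 29.99
  [3→3.25]: (12.90+12.10)/2 × 0.25 = 3.125
  [3.25→3.5]: (12.10+11.35)/2 × 0.25 = 2.93125
  [3.5→4]: (11.35+9.94)/2 × 0.5 = 5.3225
  [4→10]: (9.94+1.97)/2 × 6 = 35.73
  Sum = 85.64375 mcg/mL·hr

AUC = 85.6 mcg/mL·hr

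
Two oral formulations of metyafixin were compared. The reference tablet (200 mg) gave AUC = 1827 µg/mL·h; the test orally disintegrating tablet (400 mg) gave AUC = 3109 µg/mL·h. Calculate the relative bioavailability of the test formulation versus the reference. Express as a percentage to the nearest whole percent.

F_rel = (AUC_test/D_test) / (AUC_ref/D_ref)
      = (3109/400) / (1827/200)
      = 7.7725 / 9.135 = 0.8508 = 85.08%

F_rel = 85%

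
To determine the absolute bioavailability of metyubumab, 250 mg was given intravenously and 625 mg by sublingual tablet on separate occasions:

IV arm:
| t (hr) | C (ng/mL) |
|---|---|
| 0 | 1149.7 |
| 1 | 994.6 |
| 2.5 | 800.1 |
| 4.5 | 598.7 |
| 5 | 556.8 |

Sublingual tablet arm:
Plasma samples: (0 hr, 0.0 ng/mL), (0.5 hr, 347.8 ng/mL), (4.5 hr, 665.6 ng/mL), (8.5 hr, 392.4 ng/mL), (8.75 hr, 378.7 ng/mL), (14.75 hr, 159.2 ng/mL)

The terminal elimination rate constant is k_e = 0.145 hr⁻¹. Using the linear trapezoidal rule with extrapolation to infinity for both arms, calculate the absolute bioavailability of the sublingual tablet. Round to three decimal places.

F = 0.354

Trapezoidal AUC_0→5 (IV):
  [0→1]: (1149.7+994.6)/2 × 1 = 1072.15
  [1→2.5]: (994.6+800.1)/2 × 1.5 = 1346.025
  [2.5→4.5]: (800.1+598.7)/2 × 2 = 1398.8
  [4.5→5]: (598.7+556.8)/2 × 0.5 = 288.875
  Sum = 4105.85 ng/mL·hr
IV tail: 556.8/0.145 = 3840.000; AUC_iv,0→∞ = 4105.85 + 3840.000 = 7945.85 ng/mL·hr
Trapezoidal AUC_0→14.75 (sublingual tablet):
  [0→0.5]: (0.0+347.8)/2 × 0.5 = 86.95
  [0.5→4.5]: (347.8+665.6)/2 × 4 = 2026.8
  [4.5→8.5]: (665.6+392.4)/2 × 4 = 2116.0
  [8.5→8.75]: (392.4+378.7)/2 × 0.25 = 96.3875
  [8.75→14.75]: (378.7+159.2)/2 × 6 = 1613.7
  Sum = 5939.8375 ng/mL·hr
sublingual tablet tail: 159.2/0.145 = 1097.931; AUC_ev,0→∞ = 5939.8375 + 1097.931 = 7037.7685 ng/mL·hr
F = (AUC_ev/D_ev)/(AUC_iv/D_iv) = (7037.7685/625)/(7945.85/250) = 11.2604/31.7834 = 0.3543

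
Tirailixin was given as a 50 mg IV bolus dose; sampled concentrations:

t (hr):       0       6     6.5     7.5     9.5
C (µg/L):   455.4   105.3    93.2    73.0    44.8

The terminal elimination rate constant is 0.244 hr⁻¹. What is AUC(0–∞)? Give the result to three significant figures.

AUC = 2120 µg/L·hr

Trapezoidal AUC_0→9.5:
  [0→6]: (455.4+105.3)/2 × 6 = 1682.1
  [6→6.5]: (105.3+93.2)/2 × 0.5 = 49.625
  [6.5→7.5]: (93.2+73.0)/2 × 1 = 83.1
  [7.5→9.5]: (73.0+44.8)/2 × 2 = 117.8
  Sum = 1932.625 µg/L·hr
Extrapolated tail: C_last / k_e = 44.8 / 0.244 = 183.607
AUC_0→∞ = 1932.625 + 183.607 = 2116.232 µg/L·hr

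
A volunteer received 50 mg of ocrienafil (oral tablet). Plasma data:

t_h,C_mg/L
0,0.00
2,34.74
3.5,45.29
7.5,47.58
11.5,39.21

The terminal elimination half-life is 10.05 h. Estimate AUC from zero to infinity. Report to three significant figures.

AUC = 1020 mg/L·h

Trapezoidal AUC_0→11.5:
  [0→2]: (0.00+34.74)/2 × 2 = 34.74
  [2→3.5]: (34.74+45.29)/2 × 1.5 = 60.0225
  [3.5→7.5]: (45.29+47.58)/2 × 4 = 185.74
  [7.5→11.5]: (47.58+39.21)/2 × 4 = 173.58
  Sum = 454.0825 mg/L·h
k_e = ln2 / t½ = 0.693147 / 10.05 = 0.0690 h^-1
Extrapolated tail: C_last / k_e = 39.21 / 0.069 = 568.261
AUC_0→∞ = 454.0825 + 568.261 = 1022.3435 mg/L·h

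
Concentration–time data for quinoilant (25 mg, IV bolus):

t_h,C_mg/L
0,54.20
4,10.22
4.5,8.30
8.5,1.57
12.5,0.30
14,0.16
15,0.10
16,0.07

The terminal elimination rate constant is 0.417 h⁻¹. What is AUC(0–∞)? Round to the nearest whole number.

AUC = 158 mg/L·h

Trapezoidal AUC_0→16:
  [0→4]: (54.20+10.22)/2 × 4 = 128.84
  [4→4.5]: (10.22+8.30)/2 × 0.5 = 4.63
  [4.5→8.5]: (8.30+1.57)/2 × 4 = 19.74
  [8.5→12.5]: (1.57+0.30)/2 × 4 = 3.74
  [12.5→14]: (0.30+0.16)/2 × 1.5 = 0.345
  [14→15]: (0.16+0.10)/2 × 1 = 0.13
  [15→16]: (0.10+0.07)/2 × 1 = 0.085
  Sum = 157.51 mg/L·h
Extrapolated tail: C_last / k_e = 0.07 / 0.417 = 0.168
AUC_0→∞ = 157.51 + 0.168 = 157.678 mg/L·h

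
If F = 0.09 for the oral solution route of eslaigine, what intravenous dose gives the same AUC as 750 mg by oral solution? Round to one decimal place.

D_iv = 67.5 mg

Systemic exposure from an extravascular dose = F × D_ev, so the equivalent IV dose is F × D_ev.
D_iv = F × D_ev = 0.09 × 750 = 67.5 mg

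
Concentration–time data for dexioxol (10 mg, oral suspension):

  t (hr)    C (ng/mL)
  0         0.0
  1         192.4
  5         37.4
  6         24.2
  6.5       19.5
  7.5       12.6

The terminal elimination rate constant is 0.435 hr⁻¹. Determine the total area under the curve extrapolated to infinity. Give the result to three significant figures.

AUC = 643 ng/mL·hr

Trapezoidal AUC_0→7.5:
  [0→1]: (0.0+192.4)/2 × 1 = 96.2
  [1→5]: (192.4+37.4)/2 × 4 = 459.6
  [5→6]: (37.4+24.2)/2 × 1 = 30.8
  [6→6.5]: (24.2+19.5)/2 × 0.5 = 10.925
  [6.5→7.5]: (19.5+12.6)/2 × 1 = 16.05
  Sum = 613.575 ng/mL·hr
Extrapolated tail: C_last / k_e = 12.6 / 0.435 = 28.966
AUC_0→∞ = 613.575 + 28.966 = 642.541 ng/mL·hr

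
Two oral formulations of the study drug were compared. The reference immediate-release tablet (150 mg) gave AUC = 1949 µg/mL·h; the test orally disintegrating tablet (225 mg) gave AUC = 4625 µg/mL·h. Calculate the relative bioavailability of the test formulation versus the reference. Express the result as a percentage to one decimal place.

F_rel = (AUC_test/D_test) / (AUC_ref/D_ref)
      = (4625/225) / (1949/150)
      = 20.5556 / 12.9933 = 1.5820 = 158.20%

F_rel = 158.2%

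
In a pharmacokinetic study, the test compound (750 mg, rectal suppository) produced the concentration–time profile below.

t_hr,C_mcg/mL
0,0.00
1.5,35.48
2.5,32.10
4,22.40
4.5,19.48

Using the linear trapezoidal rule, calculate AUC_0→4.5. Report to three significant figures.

Trapezoidal AUC_0→4.5:
  [0→1.5]: (0.00+35.48)/2 × 1.5 = 26.61
  [1.5→2.5]: (35.48+32.10)/2 × 1 = 33.79
  [2.5→4]: (32.10+22.40)/2 × 1.5 = 40.875
  [4→4.5]: (22.40+19.48)/2 × 0.5 = 10.47
  Sum = 111.745 mcg/mL·hr

AUC = 112 mcg/mL·hr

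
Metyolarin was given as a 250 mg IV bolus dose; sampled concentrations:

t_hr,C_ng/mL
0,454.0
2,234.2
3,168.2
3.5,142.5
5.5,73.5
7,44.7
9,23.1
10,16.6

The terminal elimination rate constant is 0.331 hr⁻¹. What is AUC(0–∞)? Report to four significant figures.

Trapezoidal AUC_0→10:
  [0→2]: (454.0+234.2)/2 × 2 = 688.2
  [2→3]: (234.2+168.2)/2 × 1 = 201.2
  [3→3.5]: (168.2+142.5)/2 × 0.5 = 77.675
  [3.5→5.5]: (142.5+73.5)/2 × 2 = 216.0
  [5.5→7]: (73.5+44.7)/2 × 1.5 = 88.65
  [7→9]: (44.7+23.1)/2 × 2 = 67.8
  [9→10]: (23.1+16.6)/2 × 1 = 19.85
  Sum = 1359.375 ng/mL·hr
Extrapolated tail: C_last / k_e = 16.6 / 0.331 = 50.151
AUC_0→∞ = 1359.375 + 50.151 = 1409.526 ng/mL·hr

AUC = 1410 ng/mL·hr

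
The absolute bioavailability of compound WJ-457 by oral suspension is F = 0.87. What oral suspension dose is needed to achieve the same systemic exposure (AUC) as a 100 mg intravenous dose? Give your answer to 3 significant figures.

D_oral = 115 mg

For equal systemic exposure: F × D_ev = D_iv
D_ev = D_iv / F = 100 / 0.87 = 114.943 mg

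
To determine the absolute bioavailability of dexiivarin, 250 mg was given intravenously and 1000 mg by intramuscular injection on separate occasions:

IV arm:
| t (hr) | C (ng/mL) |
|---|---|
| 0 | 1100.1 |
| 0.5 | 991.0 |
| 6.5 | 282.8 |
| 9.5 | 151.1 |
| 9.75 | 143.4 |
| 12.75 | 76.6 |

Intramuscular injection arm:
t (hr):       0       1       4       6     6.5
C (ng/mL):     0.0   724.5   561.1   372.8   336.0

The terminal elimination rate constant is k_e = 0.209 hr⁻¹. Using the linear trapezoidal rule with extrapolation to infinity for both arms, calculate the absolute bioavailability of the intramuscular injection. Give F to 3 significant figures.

F = 0.219

Trapezoidal AUC_0→12.75 (IV):
  [0→0.5]: (1100.1+991.0)/2 × 0.5 = 522.775
  [0.5→6.5]: (991.0+282.8)/2 × 6 = 3821.4
  [6.5→9.5]: (282.8+151.1)/2 × 3 = 650.85
  [9.5→9.75]: (151.1+143.4)/2 × 0.25 = 36.8125
  [9.75→12.75]: (143.4+76.6)/2 × 3 = 330.0
  Sum = 5361.8375 ng/mL·hr
IV tail: 76.6/0.209 = 366.507; AUC_iv,0→∞ = 5361.8375 + 366.507 = 5728.3445 ng/mL·hr
Trapezoidal AUC_0→6.5 (intramuscular injection):
  [0→1]: (0.0+724.5)/2 × 1 = 362.25
  [1→4]: (724.5+561.1)/2 × 3 = 1928.4
  [4→6]: (561.1+372.8)/2 × 2 = 933.9
  [6→6.5]: (372.8+336.0)/2 × 0.5 = 177.2
  Sum = 3401.75 ng/mL·hr
intramuscular injection tail: 336.0/0.209 = 1607.656; AUC_ev,0→∞ = 3401.75 + 1607.656 = 5009.406 ng/mL·hr
F = (AUC_ev/D_ev)/(AUC_iv/D_iv) = (5009.406/1000)/(5728.3445/250) = 5.009406/22.913378 = 0.2186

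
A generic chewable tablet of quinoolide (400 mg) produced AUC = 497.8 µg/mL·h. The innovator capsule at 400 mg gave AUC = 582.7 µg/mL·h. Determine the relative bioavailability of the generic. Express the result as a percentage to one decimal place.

F_rel = (AUC_test/D_test) / (AUC_ref/D_ref)
      = (497.8/400) / (582.7/400)
      = 1.2445 / 1.45675 = 0.8543 = 85.43%

F_rel = 85.4%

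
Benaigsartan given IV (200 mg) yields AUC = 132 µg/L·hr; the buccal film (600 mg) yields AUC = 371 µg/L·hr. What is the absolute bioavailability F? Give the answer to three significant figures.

F = (AUC_ev / D_ev) / (AUC_iv / D_iv)
  = (371/600) / (132/200)
  = 0.618333 / 0.66 = 0.9369

F = 0.937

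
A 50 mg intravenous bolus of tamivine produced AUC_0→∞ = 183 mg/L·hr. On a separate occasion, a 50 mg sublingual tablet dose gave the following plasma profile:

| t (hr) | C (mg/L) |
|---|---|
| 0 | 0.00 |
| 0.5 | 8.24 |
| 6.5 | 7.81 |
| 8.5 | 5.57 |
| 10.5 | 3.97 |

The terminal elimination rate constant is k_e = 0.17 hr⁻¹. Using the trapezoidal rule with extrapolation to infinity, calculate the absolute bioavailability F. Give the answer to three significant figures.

Trapezoidal AUC_0→10.5 (sublingual tablet):
  [0→0.5]: (0.00+8.24)/2 × 0.5 = 2.06
  [0.5→6.5]: (8.24+7.81)/2 × 6 = 48.15
  [6.5→8.5]: (7.81+5.57)/2 × 2 = 13.38
  [8.5→10.5]: (5.57+3.97)/2 × 2 = 9.54
  Sum = 73.13 mg/L·hr
Tail: C_last/k_e = 3.97/0.17 = 23.353
AUC_0→∞ (sublingual tablet) = 73.13 + 23.353 = 96.483 mg/L·hr
F = (AUC_ev/D_ev)/(AUC_iv/D_iv) = (96.483/50)/(183/50) = 1.92966/3.66 = 0.5272

F = 0.527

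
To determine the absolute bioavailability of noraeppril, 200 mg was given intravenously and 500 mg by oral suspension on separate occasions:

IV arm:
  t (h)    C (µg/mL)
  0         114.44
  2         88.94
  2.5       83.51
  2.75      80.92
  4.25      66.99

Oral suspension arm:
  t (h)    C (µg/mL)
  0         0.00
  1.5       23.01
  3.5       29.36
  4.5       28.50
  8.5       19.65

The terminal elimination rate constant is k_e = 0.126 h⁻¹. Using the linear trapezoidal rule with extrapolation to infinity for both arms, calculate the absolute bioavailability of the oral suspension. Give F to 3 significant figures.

F = 0.154

Trapezoidal AUC_0→4.25 (IV):
  [0→2]: (114.44+88.94)/2 × 2 = 203.38
  [2→2.5]: (88.94+83.51)/2 × 0.5 = 43.1125
  [2.5→2.75]: (83.51+80.92)/2 × 0.25 = 20.55375
  [2.75→4.25]: (80.92+66.99)/2 × 1.5 = 110.9325
  Sum = 377.97875 µg/mL·h
IV tail: 66.99/0.126 = 531.667; AUC_iv,0→∞ = 377.97875 + 531.667 = 909.64575 µg/mL·h
Trapezoidal AUC_0→8.5 (oral suspension):
  [0→1.5]: (0.00+23.01)/2 × 1.5 = 17.2575
  [1.5→3.5]: (23.01+29.36)/2 × 2 = 52.37
  [3.5→4.5]: (29.36+28.50)/2 × 1 = 28.93
  [4.5→8.5]: (28.50+19.65)/2 × 4 = 96.3
  Sum = 194.8575 µg/mL·h
oral suspension tail: 19.65/0.126 = 155.952; AUC_ev,0→∞ = 194.8575 + 155.952 = 350.8095 µg/mL·h
F = (AUC_ev/D_ev)/(AUC_iv/D_iv) = (350.8095/500)/(909.64575/200) = 0.701619/4.54823 = 0.1543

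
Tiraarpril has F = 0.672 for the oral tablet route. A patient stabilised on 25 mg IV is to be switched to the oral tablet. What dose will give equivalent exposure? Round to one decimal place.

D_oral = 37.2 mg

For equal systemic exposure: F × D_ev = D_iv
D_ev = D_iv / F = 25 / 0.672 = 37.2024 mg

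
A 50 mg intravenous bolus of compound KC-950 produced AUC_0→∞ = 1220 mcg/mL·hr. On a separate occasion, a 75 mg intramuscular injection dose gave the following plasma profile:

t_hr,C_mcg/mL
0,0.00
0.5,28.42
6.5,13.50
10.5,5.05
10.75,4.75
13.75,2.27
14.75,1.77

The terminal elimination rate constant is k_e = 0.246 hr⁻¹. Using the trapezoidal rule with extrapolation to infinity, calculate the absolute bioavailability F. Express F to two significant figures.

F = 0.10

Trapezoidal AUC_0→14.75 (intramuscular injection):
  [0→0.5]: (0.00+28.42)/2 × 0.5 = 7.105
  [0.5→6.5]: (28.42+13.50)/2 × 6 = 125.76
  [6.5→10.5]: (13.50+5.05)/2 × 4 = 37.1
  [10.5→10.75]: (5.05+4.75)/2 × 0.25 = 1.225
  [10.75→13.75]: (4.75+2.27)/2 × 3 = 10.53
  [13.75→14.75]: (2.27+1.77)/2 × 1 = 2.02
  Sum = 183.74 mcg/mL·hr
Tail: C_last/k_e = 1.77/0.246 = 7.195
AUC_0→∞ (intramuscular injection) = 183.74 + 7.195 = 190.935 mcg/mL·hr
F = (AUC_ev/D_ev)/(AUC_iv/D_iv) = (190.935/75)/(1220/50) = 2.5458/24.4 = 0.1043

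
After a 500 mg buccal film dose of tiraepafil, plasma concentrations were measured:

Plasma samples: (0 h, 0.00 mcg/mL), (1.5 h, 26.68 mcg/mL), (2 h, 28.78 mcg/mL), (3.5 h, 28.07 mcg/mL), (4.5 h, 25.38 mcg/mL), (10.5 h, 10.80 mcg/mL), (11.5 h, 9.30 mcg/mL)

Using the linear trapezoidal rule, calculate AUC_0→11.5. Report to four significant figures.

Trapezoidal AUC_0→11.5:
  [0→1.5]: (0.00+26.68)/2 × 1.5 = 20.01
  [1.5→2]: (26.68+28.78)/2 × 0.5 = 13.865
  [2→3.5]: (28.78+28.07)/2 × 1.5 = 42.6375
  [3.5→4.5]: (28.07+25.38)/2 × 1 = 26.725
  [4.5→10.5]: (25.38+10.80)/2 × 6 = 108.54
  [10.5→11.5]: (10.80+9.30)/2 × 1 = 10.05
  Sum = 221.8275 mcg/mL·h

AUC = 221.8 mcg/mL·h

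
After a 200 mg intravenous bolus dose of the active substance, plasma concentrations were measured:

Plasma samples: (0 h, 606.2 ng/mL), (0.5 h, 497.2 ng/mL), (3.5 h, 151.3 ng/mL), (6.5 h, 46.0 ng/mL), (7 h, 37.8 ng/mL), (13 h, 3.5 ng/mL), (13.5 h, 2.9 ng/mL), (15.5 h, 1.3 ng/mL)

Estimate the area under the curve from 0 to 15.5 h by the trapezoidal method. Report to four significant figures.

Trapezoidal AUC_0→15.5:
  [0→0.5]: (606.2+497.2)/2 × 0.5 = 275.85
  [0.5→3.5]: (497.2+151.3)/2 × 3 = 972.75
  [3.5→6.5]: (151.3+46.0)/2 × 3 = 295.95
  [6.5→7]: (46.0+37.8)/2 × 0.5 = 20.95
  [7→13]: (37.8+3.5)/2 × 6 = 123.9
  [13→13.5]: (3.5+2.9)/2 × 0.5 = 1.6
  [13.5→15.5]: (2.9+1.3)/2 × 2 = 4.2
  Sum = 1695.2 ng/mL·h

AUC = 1695 ng/mL·h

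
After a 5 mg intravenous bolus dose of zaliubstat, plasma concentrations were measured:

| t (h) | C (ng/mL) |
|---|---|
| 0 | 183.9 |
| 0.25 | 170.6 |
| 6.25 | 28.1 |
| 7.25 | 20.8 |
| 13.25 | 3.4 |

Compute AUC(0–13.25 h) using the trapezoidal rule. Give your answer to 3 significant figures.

Trapezoidal AUC_0→13.25:
  [0→0.25]: (183.9+170.6)/2 × 0.25 = 44.3125
  [0.25→6.25]: (170.6+28.1)/2 × 6 = 596.1
  [6.25→7.25]: (28.1+20.8)/2 × 1 = 24.45
  [7.25→13.25]: (20.8+3.4)/2 × 6 = 72.6
  Sum = 737.4625 ng/mL·h

AUC = 737 ng/mL·h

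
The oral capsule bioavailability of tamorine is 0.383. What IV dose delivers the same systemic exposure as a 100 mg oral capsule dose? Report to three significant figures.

D_iv = 38.3 mg

Systemic exposure from an extravascular dose = F × D_ev, so the equivalent IV dose is F × D_ev.
D_iv = F × D_ev = 0.383 × 100 = 38.3 mg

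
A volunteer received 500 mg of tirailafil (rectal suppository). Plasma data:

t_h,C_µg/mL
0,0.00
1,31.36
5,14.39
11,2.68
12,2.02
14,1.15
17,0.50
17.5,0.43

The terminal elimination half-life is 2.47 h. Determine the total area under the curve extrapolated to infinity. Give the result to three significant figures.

AUC = 168 µg/mL·h

Trapezoidal AUC_0→17.5:
  [0→1]: (0.00+31.36)/2 × 1 = 15.68
  [1→5]: (31.36+14.39)/2 × 4 = 91.5
  [5→11]: (14.39+2.68)/2 × 6 = 51.21
  [11→12]: (2.68+2.02)/2 × 1 = 2.35
  [12→14]: (2.02+1.15)/2 × 2 = 3.17
  [14→17]: (1.15+0.50)/2 × 3 = 2.475
  [17→17.5]: (0.50+0.43)/2 × 0.5 = 0.2325
  Sum = 166.6175 µg/mL·h
k_e = ln2 / t½ = 0.693147 / 2.47 = 0.2806 h^-1
Extrapolated tail: C_last / k_e = 0.43 / 0.2806 = 1.532
AUC_0→∞ = 166.6175 + 1.532 = 168.1495 µg/mL·h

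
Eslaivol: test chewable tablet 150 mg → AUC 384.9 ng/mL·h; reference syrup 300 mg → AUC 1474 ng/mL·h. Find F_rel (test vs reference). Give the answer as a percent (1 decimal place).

F_rel = 52.2%

F_rel = (AUC_test/D_test) / (AUC_ref/D_ref)
      = (384.9/150) / (1474/300)
      = 2.566 / 4.91333 = 0.5223 = 52.23%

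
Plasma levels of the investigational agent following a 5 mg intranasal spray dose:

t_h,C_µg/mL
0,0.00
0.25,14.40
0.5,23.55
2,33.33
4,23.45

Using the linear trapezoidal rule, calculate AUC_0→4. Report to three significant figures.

AUC = 106 µg/mL·h

Trapezoidal AUC_0→4:
  [0→0.25]: (0.00+14.40)/2 × 0.25 = 1.8
  [0.25→0.5]: (14.40+23.55)/2 × 0.25 = 4.74375
  [0.5→2]: (23.55+33.33)/2 × 1.5 = 42.66
  [2→4]: (33.33+23.45)/2 × 2 = 56.78
  Sum = 105.98375 µg/mL·h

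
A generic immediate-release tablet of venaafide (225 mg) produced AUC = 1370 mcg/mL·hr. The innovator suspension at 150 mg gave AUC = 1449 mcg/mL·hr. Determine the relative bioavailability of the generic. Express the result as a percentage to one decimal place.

F_rel = 63.0%

F_rel = (AUC_test/D_test) / (AUC_ref/D_ref)
      = (1370/225) / (1449/150)
      = 6.08889 / 9.66 = 0.6303 = 63.03%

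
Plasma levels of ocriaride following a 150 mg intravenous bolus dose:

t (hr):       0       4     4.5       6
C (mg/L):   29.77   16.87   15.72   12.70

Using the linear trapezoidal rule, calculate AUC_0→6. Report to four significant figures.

Trapezoidal AUC_0→6:
  [0→4]: (29.77+16.87)/2 × 4 = 93.28
  [4→4.5]: (16.87+15.72)/2 × 0.5 = 8.1475
  [4.5→6]: (15.72+12.70)/2 × 1.5 = 21.315
  Sum = 122.7425 mg/L·hr

AUC = 122.7 mg/L·hr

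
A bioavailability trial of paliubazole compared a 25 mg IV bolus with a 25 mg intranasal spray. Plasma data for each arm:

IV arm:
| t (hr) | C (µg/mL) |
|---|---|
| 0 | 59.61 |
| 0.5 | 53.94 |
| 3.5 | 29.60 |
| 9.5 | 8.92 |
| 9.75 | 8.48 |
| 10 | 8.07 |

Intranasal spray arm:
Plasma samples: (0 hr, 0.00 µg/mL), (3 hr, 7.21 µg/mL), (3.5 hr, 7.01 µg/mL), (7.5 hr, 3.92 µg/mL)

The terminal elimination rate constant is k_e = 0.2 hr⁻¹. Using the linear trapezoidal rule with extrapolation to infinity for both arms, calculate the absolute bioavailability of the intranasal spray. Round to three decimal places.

Trapezoidal AUC_0→10 (IV):
  [0→0.5]: (59.61+53.94)/2 × 0.5 = 28.3875
  [0.5→3.5]: (53.94+29.60)/2 × 3 = 125.31
  [3.5→9.5]: (29.60+8.92)/2 × 6 = 115.56
  [9.5→9.75]: (8.92+8.48)/2 × 0.25 = 2.175
  [9.75→10]: (8.48+8.07)/2 × 0.25 = 2.06875
  Sum = 273.50125 µg/mL·hr
IV tail: 8.07/0.2 = 40.350; AUC_iv,0→∞ = 273.50125 + 40.350 = 313.85125 µg/mL·hr
Trapezoidal AUC_0→7.5 (intranasal spray):
  [0→3]: (0.00+7.21)/2 × 3 = 10.815
  [3→3.5]: (7.21+7.01)/2 × 0.5 = 3.555
  [3.5→7.5]: (7.01+3.92)/2 × 4 = 21.86
  Sum = 36.23 µg/mL·hr
intranasal spray tail: 3.92/0.2 = 19.600; AUC_ev,0→∞ = 36.23 + 19.600 = 55.83 µg/mL·hr
F = (AUC_ev/D_ev)/(AUC_iv/D_iv) = (55.83/25)/(313.85125/25) = 2.2332/12.55405 = 0.1779

F = 0.178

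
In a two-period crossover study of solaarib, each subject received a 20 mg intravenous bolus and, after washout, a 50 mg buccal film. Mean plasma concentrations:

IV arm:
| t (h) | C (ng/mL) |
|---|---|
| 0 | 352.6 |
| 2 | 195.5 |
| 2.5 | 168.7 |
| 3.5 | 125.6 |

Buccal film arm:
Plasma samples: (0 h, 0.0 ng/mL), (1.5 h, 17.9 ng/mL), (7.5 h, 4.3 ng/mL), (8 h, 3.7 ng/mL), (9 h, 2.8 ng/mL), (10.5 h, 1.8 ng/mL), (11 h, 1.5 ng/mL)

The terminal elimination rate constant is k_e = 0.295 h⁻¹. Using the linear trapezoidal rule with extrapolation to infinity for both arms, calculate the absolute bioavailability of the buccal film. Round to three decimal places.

Trapezoidal AUC_0→3.5 (IV):
  [0→2]: (352.6+195.5)/2 × 2 = 548.1
  [2→2.5]: (195.5+168.7)/2 × 0.5 = 91.05
  [2.5→3.5]: (168.7+125.6)/2 × 1 = 147.15
  Sum = 786.3 ng/mL·h
IV tail: 125.6/0.295 = 425.763; AUC_iv,0→∞ = 786.3 + 425.763 = 1212.063 ng/mL·h
Trapezoidal AUC_0→11 (buccal film):
  [0→1.5]: (0.0+17.9)/2 × 1.5 = 13.425
  [1.5→7.5]: (17.9+4.3)/2 × 6 = 66.6
  [7.5→8]: (4.3+3.7)/2 × 0.5 = 2.0
  [8→9]: (3.7+2.8)/2 × 1 = 3.25
  [9→10.5]: (2.8+1.8)/2 × 1.5 = 3.45
  [10.5→11]: (1.8+1.5)/2 × 0.5 = 0.825
  Sum = 89.55 ng/mL·h
buccal film tail: 1.5/0.295 = 5.085; AUC_ev,0→∞ = 89.55 + 5.085 = 94.635 ng/mL·h
F = (AUC_ev/D_ev)/(AUC_iv/D_iv) = (94.635/50)/(1212.063/20) = 1.8927/60.60315 = 0.0312

F = 0.031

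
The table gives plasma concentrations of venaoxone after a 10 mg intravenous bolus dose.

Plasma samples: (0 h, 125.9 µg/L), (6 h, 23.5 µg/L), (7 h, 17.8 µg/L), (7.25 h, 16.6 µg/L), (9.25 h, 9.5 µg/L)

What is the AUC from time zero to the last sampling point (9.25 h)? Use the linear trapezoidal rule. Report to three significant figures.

Trapezoidal AUC_0→9.25:
  [0→6]: (125.9+23.5)/2 × 6 = 448.2
  [6→7]: (23.5+17.8)/2 × 1 = 20.65
  [7→7.25]: (17.8+16.6)/2 × 0.25 = 4.3
  [7.25→9.25]: (16.6+9.5)/2 × 2 = 26.1
  Sum = 499.25 µg/L·h

AUC = 499 µg/L·h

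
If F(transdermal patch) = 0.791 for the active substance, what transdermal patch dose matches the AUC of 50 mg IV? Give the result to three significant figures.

For equal systemic exposure: F × D_ev = D_iv
D_ev = D_iv / F = 50 / 0.791 = 63.2111 mg

D_transdermal = 63.2 mg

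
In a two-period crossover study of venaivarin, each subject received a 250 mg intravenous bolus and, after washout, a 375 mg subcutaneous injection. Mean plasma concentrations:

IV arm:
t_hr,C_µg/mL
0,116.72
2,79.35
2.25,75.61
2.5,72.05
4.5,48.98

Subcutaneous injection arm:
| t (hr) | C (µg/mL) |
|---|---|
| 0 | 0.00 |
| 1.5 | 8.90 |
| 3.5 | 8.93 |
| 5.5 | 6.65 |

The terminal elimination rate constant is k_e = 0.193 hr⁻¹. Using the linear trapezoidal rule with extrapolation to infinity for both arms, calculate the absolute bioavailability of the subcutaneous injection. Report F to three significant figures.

Trapezoidal AUC_0→4.5 (IV):
  [0→2]: (116.72+79.35)/2 × 2 = 196.07
  [2→2.25]: (79.35+75.61)/2 × 0.25 = 19.37
  [2.25→2.5]: (75.61+72.05)/2 × 0.25 = 18.4575
  [2.5→4.5]: (72.05+48.98)/2 × 2 = 121.03
  Sum = 354.9275 µg/mL·hr
IV tail: 48.98/0.193 = 253.782; AUC_iv,0→∞ = 354.9275 + 253.782 = 608.7095 µg/mL·hr
Trapezoidal AUC_0→5.5 (subcutaneous injection):
  [0→1.5]: (0.00+8.90)/2 × 1.5 = 6.675
  [1.5→3.5]: (8.90+8.93)/2 × 2 = 17.83
  [3.5→5.5]: (8.93+6.65)/2 × 2 = 15.58
  Sum = 40.085 µg/mL·hr
subcutaneous injection tail: 6.65/0.193 = 34.456; AUC_ev,0→∞ = 40.085 + 34.456 = 74.541 µg/mL·hr
F = (AUC_ev/D_ev)/(AUC_iv/D_iv) = (74.541/375)/(608.7095/250) = 0.198776/2.434838 = 0.0816

F = 0.0816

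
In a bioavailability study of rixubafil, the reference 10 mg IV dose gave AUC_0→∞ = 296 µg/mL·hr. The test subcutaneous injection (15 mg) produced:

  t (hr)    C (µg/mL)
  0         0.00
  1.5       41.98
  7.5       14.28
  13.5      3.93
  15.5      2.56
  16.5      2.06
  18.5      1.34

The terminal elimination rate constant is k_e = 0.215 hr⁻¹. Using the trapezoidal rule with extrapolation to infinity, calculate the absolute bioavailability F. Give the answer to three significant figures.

Trapezoidal AUC_0→18.5 (subcutaneous injection):
  [0→1.5]: (0.00+41.98)/2 × 1.5 = 31.485
  [1.5→7.5]: (41.98+14.28)/2 × 6 = 168.78
  [7.5→13.5]: (14.28+3.93)/2 × 6 = 54.63
  [13.5→15.5]: (3.93+2.56)/2 × 2 = 6.49
  [15.5→16.5]: (2.56+2.06)/2 × 1 = 2.31
  [16.5→18.5]: (2.06+1.34)/2 × 2 = 3.4
  Sum = 267.095 µg/mL·hr
Tail: C_last/k_e = 1.34/0.215 = 6.233
AUC_0→∞ (subcutaneous injection) = 267.095 + 6.233 = 273.328 µg/mL·hr
F = (AUC_ev/D_ev)/(AUC_iv/D_iv) = (273.328/15)/(296/10) = 18.2219/29.6 = 0.6156

F = 0.616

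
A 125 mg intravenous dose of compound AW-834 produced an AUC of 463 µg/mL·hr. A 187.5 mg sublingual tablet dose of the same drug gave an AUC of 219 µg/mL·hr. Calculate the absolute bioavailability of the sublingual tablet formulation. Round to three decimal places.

F = (AUC_ev / D_ev) / (AUC_iv / D_iv)
  = (219/187.5) / (463/125)
  = 1.168 / 3.704 = 0.3153

F = 0.315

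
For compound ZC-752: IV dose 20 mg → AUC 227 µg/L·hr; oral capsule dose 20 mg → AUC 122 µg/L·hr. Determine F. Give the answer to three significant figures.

F = (AUC_ev / D_ev) / (AUC_iv / D_iv)
  = (122/20) / (227/20)
  = 6.1 / 11.35 = 0.5374

F = 0.537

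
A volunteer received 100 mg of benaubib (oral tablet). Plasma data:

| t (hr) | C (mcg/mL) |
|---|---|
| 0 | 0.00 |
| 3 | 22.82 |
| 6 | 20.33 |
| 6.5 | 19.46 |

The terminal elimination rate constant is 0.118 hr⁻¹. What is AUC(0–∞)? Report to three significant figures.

AUC = 274 mcg/mL·hr

Trapezoidal AUC_0→6.5:
  [0→3]: (0.00+22.82)/2 × 3 = 34.23
  [3→6]: (22.82+20.33)/2 × 3 = 64.725
  [6→6.5]: (20.33+19.46)/2 × 0.5 = 9.9475
  Sum = 108.9025 mcg/mL·hr
Extrapolated tail: C_last / k_e = 19.46 / 0.118 = 164.915
AUC_0→∞ = 108.9025 + 164.915 = 273.8175 mcg/mL·hr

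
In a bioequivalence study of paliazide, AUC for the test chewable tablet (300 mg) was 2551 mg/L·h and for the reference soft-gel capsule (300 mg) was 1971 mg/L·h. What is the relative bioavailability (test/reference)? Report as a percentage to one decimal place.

F_rel = (AUC_test/D_test) / (AUC_ref/D_ref)
      = (2551/300) / (1971/300)
      = 8.50333 / 6.57 = 1.2943 = 129.43%

F_rel = 129.4%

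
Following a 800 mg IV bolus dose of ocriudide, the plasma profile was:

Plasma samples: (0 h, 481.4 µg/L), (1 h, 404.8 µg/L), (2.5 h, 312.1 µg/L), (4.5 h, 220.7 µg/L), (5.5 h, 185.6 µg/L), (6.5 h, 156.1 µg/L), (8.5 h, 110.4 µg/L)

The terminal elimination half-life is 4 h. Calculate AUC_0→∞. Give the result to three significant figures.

AUC = 2790 µg/L·h

Trapezoidal AUC_0→8.5:
  [0→1]: (481.4+404.8)/2 × 1 = 443.1
  [1→2.5]: (404.8+312.1)/2 × 1.5 = 537.675
  [2.5→4.5]: (312.1+220.7)/2 × 2 = 532.8
  [4.5→5.5]: (220.7+185.6)/2 × 1 = 203.15
  [5.5→6.5]: (185.6+156.1)/2 × 1 = 170.85
  [6.5→8.5]: (156.1+110.4)/2 × 2 = 266.5
  Sum = 2154.075 µg/L·h
k_e = ln2 / t½ = 0.693147 / 4 = 0.1733 h^-1
Extrapolated tail: C_last / k_e = 110.4 / 0.1733 = 637.046
AUC_0→∞ = 2154.075 + 637.046 = 2791.121 µg/L·h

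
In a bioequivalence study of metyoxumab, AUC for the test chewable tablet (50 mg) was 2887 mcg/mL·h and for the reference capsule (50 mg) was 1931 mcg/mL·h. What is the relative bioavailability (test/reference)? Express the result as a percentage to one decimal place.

F_rel = 149.5%

F_rel = (AUC_test/D_test) / (AUC_ref/D_ref)
      = (2887/50) / (1931/50)
      = 57.74 / 38.62 = 1.4951 = 149.51%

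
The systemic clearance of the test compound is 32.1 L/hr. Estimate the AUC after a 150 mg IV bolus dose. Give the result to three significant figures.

AUC = 4.67 mg/L·hr

AUC_0→∞ = Dose_iv / CL
        = 150 / 32.1 = 4.6729 mg/L·hr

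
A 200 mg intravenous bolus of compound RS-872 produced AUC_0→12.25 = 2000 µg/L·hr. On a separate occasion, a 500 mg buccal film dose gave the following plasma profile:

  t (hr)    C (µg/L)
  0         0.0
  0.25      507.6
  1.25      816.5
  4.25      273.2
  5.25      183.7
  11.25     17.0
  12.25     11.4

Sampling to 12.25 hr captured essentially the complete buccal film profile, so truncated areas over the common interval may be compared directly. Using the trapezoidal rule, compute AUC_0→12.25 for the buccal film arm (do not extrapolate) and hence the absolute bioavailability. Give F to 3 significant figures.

F = 0.641

Trapezoidal AUC_0→12.25 (buccal film):
  [0→0.25]: (0.0+507.6)/2 × 0.25 = 63.45
  [0.25→1.25]: (507.6+816.5)/2 × 1 = 662.05
  [1.25→4.25]: (816.5+273.2)/2 × 3 = 1634.55
  [4.25→5.25]: (273.2+183.7)/2 × 1 = 228.45
  [5.25→11.25]: (183.7+17.0)/2 × 6 = 602.1
  [11.25→12.25]: (17.0+11.4)/2 × 1 = 14.2
  Sum = 3204.8 µg/L·hr
F = (AUC_ev/D_ev)/(AUC_iv/D_iv) = (3204.8/500)/(2000/200) = 6.4096/10 = 0.6410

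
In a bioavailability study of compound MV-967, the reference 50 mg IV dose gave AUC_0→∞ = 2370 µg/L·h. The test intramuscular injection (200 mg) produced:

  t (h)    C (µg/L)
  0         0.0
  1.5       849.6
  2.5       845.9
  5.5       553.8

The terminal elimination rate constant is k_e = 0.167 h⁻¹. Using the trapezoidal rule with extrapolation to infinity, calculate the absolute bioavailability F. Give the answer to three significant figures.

F = 0.728

Trapezoidal AUC_0→5.5 (intramuscular injection):
  [0→1.5]: (0.0+849.6)/2 × 1.5 = 637.2
  [1.5→2.5]: (849.6+845.9)/2 × 1 = 847.75
  [2.5→5.5]: (845.9+553.8)/2 × 3 = 2099.55
  Sum = 3584.5 µg/L·h
Tail: C_last/k_e = 553.8/0.167 = 3316.168
AUC_0→∞ (intramuscular injection) = 3584.5 + 3316.168 = 6900.668 µg/L·h
F = (AUC_ev/D_ev)/(AUC_iv/D_iv) = (6900.668/200)/(2370/50) = 34.50334/47.4 = 0.7279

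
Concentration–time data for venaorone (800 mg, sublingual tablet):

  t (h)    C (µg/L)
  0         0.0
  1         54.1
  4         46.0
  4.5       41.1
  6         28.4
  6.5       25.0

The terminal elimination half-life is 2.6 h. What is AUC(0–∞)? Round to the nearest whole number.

Trapezoidal AUC_0→6.5:
  [0→1]: (0.0+54.1)/2 × 1 = 27.05
  [1→4]: (54.1+46.0)/2 × 3 = 150.15
  [4→4.5]: (46.0+41.1)/2 × 0.5 = 21.775
  [4.5→6]: (41.1+28.4)/2 × 1.5 = 52.125
  [6→6.5]: (28.4+25.0)/2 × 0.5 = 13.35
  Sum = 264.45 µg/L·h
k_e = ln2 / t½ = 0.693147 / 2.6 = 0.2666 h^-1
Extrapolated tail: C_last / k_e = 25.0 / 0.2666 = 93.773
AUC_0→∞ = 264.45 + 93.773 = 358.223 µg/L·h

AUC = 358 µg/L·h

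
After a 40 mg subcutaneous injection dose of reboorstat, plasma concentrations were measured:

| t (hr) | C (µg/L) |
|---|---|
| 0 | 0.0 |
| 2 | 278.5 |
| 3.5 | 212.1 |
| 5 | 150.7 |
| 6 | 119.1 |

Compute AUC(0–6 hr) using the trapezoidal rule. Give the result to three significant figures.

Trapezoidal AUC_0→6:
  [0→2]: (0.0+278.5)/2 × 2 = 278.5
  [2→3.5]: (278.5+212.1)/2 × 1.5 = 367.95
  [3.5→5]: (212.1+150.7)/2 × 1.5 = 272.1
  [5→6]: (150.7+119.1)/2 × 1 = 134.9
  Sum = 1053.45 µg/L·hr

AUC = 1050 µg/L·hr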